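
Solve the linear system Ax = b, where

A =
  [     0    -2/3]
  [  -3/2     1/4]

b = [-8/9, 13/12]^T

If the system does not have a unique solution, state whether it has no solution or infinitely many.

x_1 = -1/2, x_2 = 4/3

Row-reduce the augmented matrix:
Swap R1 and R2.
R1 ← R1 / (-3/2).
R2 ← R2 / (-2/3).
R1 ← R1 + 1/6·R2.
Reading off the reduced rows gives x_1 = -1/2, x_2 = 4/3.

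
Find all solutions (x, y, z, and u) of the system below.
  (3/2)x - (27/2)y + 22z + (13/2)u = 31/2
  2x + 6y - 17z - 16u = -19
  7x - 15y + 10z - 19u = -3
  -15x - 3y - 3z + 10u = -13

no solution

Row-reduce:
R1 ← R1 / (3/2).
R2 ← R2 − 2·R1.
R3 ← R3 − 7·R1.
R4 ← R4 + 15·R1.
R2 ← R2 / (24).
R1 ← R1 + 9·R2.
R3 ← R3 − 48·R2.
R4 ← R4 + 138·R2.
Swap R3 and R4.
R3 ← R3 / (-593/12).
R1 ← R1 + 65/24·R3.
R2 ← R2 + 139/72·R3.
Row 4 reduces to 0 = 4, a contradiction. The system is inconsistent.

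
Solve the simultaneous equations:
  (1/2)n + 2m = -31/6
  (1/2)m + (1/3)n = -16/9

m = -2, n = -7/3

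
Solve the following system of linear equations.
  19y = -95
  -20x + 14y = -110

Row-reduce the augmented matrix:
Swap R1 and R2.
R1 ← R1 / (-20).
R2 ← R2 / (19).
R1 ← R1 + 7/10·R2.
Reading off the reduced rows gives x = 2, y = -5.

x = 2, y = -5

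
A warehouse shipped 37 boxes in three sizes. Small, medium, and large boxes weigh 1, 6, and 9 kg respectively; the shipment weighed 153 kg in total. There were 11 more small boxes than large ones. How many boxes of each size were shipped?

small boxes: 18, medium boxes: 12, large boxes: 7

Let s = small boxes, m = medium boxes, l = large boxes.
  s + m + l = 37
  s + 6m + 9l = 153
  s - l = 11
Row-reduce the augmented matrix:
R2 ← R2 − 1·R1.
R3 ← R3 − 1·R1.
R2 ← R2 / (5).
R1 ← R1 − 1·R2.
R3 ← R3 + 1·R2.
R3 ← R3 / (-2/5).
R1 ← R1 + 3/5·R3.
R2 ← R2 − 8/5·R3.
Reading off the reduced rows gives s = 18, m = 12, l = 7.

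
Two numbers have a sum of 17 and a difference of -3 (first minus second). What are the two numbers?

first number: 7, second number: 10

Let x = first number, y = second number.
  x + y = 17
  x - y = -3
Row-reduce the augmented matrix:
R2 ← R2 − 1·R1.
R2 ← R2 / (-2).
R1 ← R1 − 1·R2.
Reading off the reduced rows gives x = 7, y = 10.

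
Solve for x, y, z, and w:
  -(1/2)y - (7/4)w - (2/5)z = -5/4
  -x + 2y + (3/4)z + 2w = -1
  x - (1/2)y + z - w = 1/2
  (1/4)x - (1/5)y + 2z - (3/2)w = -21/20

Row-reduce the augmented matrix:
Swap R1 and R2.
R1 ← R1 / (-1).
R3 ← R3 − 1·R1.
R4 ← R4 − 1/4·R1.
R2 ← R2 / (-1/2).
R1 ← R1 + 2·R2.
R3 ← R3 − 3/2·R2.
R4 ← R4 − 3/10·R2.
R3 ← R3 / (11/20).
R1 ← R1 − 17/20·R3.
R2 ← R2 − 4/5·R3.
R4 ← R4 − 779/400·R3.
R4 ← R4 / (11439/880).
R1 ← R1 − 509/44·R4.
R2 ← R2 − 213/22·R4.
R3 ← R3 + 85/11·R4.
Reading off the reduced rows gives x = 1, y = -1, z = 0, w = 1.

x = 1, y = -1, z = 0, w = 1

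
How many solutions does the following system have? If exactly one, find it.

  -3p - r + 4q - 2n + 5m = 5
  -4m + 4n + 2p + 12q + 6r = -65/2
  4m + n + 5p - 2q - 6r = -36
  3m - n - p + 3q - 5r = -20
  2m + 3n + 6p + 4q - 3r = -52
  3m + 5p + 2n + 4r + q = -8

Row-reduce:
R1 ← R1 / (5).
R2 ← R2 + 4·R1.
R3 ← R3 − 4·R1.
R4 ← R4 − 3·R1.
R5 ← R5 − 2·R1.
R6 ← R6 − 3·R1.
R2 ← R2 / (12/5).
R1 ← R1 + 2/5·R2.
R3 ← R3 − 13/5·R2.
R4 ← R4 − 1/5·R2.
R5 ← R5 − 19/5·R2.
R6 ← R6 − 16/5·R2.
R3 ← R3 / (47/6).
R1 ← R1 + 2/3·R3.
R2 ← R2 + 1/6·R3.
R4 ← R4 − 5/6·R3.
R5 ← R5 − 47/6·R3.
R6 ← R6 − 22/3·R3.
R4 ← R4 / (77/47).
R1 ← R1 − 70/47·R4.
R2 ← R2 − 276/47·R4.
R3 ← R3 + 130/47·R4.
R6 ← R6 + 65/47·R4.
Swap R5 and R6.
R5 ← R5 / (362/77).
R1 ← R1 − 34/11·R5.
R2 ← R2 − 1165/77·R5.
R3 ← R3 + 585/77·R5.
R4 ← R4 + 173/77·R5.
Row 6 reduces to 0 = 1/4, a contradiction. The system is inconsistent.

no solution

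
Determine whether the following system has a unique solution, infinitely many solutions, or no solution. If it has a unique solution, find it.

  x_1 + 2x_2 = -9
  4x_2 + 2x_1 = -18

Row-reduce:
R2 ← R2 − 2·R1.
Rank is 1 with 2 unknowns, leaving x_2 free.

infinitely many solutions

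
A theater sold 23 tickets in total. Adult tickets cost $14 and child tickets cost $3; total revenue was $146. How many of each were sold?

Let a = adult tickets, c = child tickets.
  a + c = 23
  14a + 3c = 146
From equation 1: a = 23 − c.
Substitute into equation 2 and solve: c = 16.
Then a = 7.

adult tickets: 7, child tickets: 16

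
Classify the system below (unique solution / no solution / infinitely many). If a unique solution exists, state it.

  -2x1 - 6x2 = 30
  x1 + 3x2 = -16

no solution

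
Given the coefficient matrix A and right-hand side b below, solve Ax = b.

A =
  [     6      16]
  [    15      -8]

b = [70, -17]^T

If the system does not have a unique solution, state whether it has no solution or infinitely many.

x_1 = 1, x_2 = 4

Row-reduce the augmented matrix:
R1 ← R1 / (6).
R2 ← R2 − 15·R1.
R2 ← R2 / (-48).
R1 ← R1 − 8/3·R2.
Reading off the reduced rows gives x_1 = 1, x_2 = 4.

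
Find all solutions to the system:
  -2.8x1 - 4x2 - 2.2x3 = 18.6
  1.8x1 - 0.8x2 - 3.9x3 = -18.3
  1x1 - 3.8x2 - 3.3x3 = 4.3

x1 = -2, x2 = -6, x3 = 5

Row-reduce the augmented matrix:
R1 ← R1 / (-14/5).
R2 ← R2 − 9/5·R1.
R3 ← R3 − 1·R1.
R2 ← R2 / (-118/35).
R1 ← R1 − 10/7·R2.
R3 ← R3 + 183/35·R2.
R3 ← R3 / (1226/295).
R1 ← R1 + 173/118·R3.
R2 ← R2 − 93/59·R3.
Reading off the reduced rows gives x1 = -2, x2 = -6, x3 = 5.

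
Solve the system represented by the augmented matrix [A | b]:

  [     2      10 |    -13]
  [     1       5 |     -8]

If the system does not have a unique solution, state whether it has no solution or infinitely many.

Row-reduce:
R1 ← R1 / (2).
R2 ← R2 − 1·R1.
Row 2 reduces to 0 = -3/2, a contradiction. The system is inconsistent.

no solution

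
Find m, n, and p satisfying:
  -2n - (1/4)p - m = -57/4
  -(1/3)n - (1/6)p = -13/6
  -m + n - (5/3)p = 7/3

Row-reduce the augmented matrix:
R1 ← R1 / (-1).
R3 ← R3 + 1·R1.
R2 ← R2 / (-1/3).
R1 ← R1 − 2·R2.
R3 ← R3 − 3·R2.
R3 ← R3 / (-35/12).
R1 ← R1 + 3/4·R3.
R2 ← R2 − 1/2·R3.
Reading off the reduced rows gives m = 2, n = 6, p = 1.

m = 2, n = 6, p = 1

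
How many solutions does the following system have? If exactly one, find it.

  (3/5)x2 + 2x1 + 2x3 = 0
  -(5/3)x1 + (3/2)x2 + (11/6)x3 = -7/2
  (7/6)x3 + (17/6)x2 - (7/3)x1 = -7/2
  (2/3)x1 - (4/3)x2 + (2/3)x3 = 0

x1 = 1, x2 = 0, x3 = -1

Row-reduce the augmented matrix:
R1 ← R1 / (2).
R2 ← R2 + 5/3·R1.
R3 ← R3 + 7/3·R1.
R4 ← R4 − 2/3·R1.
R2 ← R2 / (2).
R1 ← R1 − 3/10·R2.
R3 ← R3 − 53/15·R2.
R4 ← R4 + 23/15·R2.
R3 ← R3 / (-161/60).
R1 ← R1 − 19/40·R3.
R2 ← R2 − 7/4·R3.
R4 ← R4 − 161/60·R3.
R4 reduces to 0 = 0, so the extra equation is consistent.
Reading off the reduced rows gives x1 = 1, x2 = 0, x3 = -1.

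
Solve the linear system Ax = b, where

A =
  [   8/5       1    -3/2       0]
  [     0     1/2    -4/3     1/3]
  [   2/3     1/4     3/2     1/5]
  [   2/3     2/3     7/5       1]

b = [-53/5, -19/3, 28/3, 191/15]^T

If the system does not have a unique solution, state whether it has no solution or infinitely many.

Row-reduce the augmented matrix:
R1 ← R1 / (8/5).
R3 ← R3 − 2/3·R1.
R4 ← R4 − 2/3·R1.
R2 ← R2 / (1/2).
R1 ← R1 − 5/8·R2.
R3 ← R3 + 1/6·R2.
R4 ← R4 − 1/4·R2.
R3 ← R3 / (121/72).
R1 ← R1 − 35/48·R3.
R2 ← R2 + 8/3·R3.
R4 ← R4 − 323/120·R3.
R4 ← R4 / (2027/6050).
R1 ← R1 + 267/484·R4.
R2 ← R2 − 702/605·R4.
R3 ← R3 − 112/605·R4.
Reading off the reduced rows gives x_1 = -1, x_2 = 0, x_3 = 6, x_4 = 5.

x_1 = -1, x_2 = 0, x_3 = 6, x_4 = 5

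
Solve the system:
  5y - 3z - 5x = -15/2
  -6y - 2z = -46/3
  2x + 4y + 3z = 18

Row-reduce the augmented matrix:
R1 ← R1 / (-5).
R3 ← R3 − 2·R1.
R2 ← R2 / (-6).
R1 ← R1 + 1·R2.
R3 ← R3 − 6·R2.
R3 ← R3 / (-1/5).
R1 ← R1 − 14/15·R3.
R2 ← R2 − 1/3·R3.
Reading off the reduced rows gives x = 5/2, y = 2, z = 5/3.

x = 5/2, y = 2, z = 5/3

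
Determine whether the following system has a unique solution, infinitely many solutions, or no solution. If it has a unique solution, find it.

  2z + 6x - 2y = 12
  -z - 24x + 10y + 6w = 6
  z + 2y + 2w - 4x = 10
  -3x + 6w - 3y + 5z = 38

Row-reduce:
R1 ← R1 / (6).
R2 ← R2 + 24·R1.
R3 ← R3 + 4·R1.
R4 ← R4 + 3·R1.
R2 ← R2 / (2).
R1 ← R1 + 1/3·R2.
R3 ← R3 − 2/3·R2.
R4 ← R4 + 4·R2.
Swap R3 and R4.
R3 ← R3 / (20).
R1 ← R1 − 3/2·R3.
R2 ← R2 − 7/2·R3.
Rank is 3 with 4 unknowns, leaving w free.

infinitely many solutions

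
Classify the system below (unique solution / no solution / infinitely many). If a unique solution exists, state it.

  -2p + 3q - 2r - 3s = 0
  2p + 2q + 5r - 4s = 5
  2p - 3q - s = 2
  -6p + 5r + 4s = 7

p = -1, q = -1, r = 1, s = -1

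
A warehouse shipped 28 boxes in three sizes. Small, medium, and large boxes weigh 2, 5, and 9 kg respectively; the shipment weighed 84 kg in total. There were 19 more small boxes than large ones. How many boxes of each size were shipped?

small boxes: 20, medium boxes: 7, large boxes: 1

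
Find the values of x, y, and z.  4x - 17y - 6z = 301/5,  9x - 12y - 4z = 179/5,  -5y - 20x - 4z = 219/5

Row-reduce the augmented matrix:
R1 ← R1 / (4).
R2 ← R2 − 9·R1.
R3 ← R3 + 20·R1.
R2 ← R2 / (105/4).
R1 ← R1 + 17/4·R2.
R3 ← R3 + 90·R2.
R3 ← R3 / (-10/7).
R1 ← R1 − 4/105·R3.
R2 ← R2 − 38/105·R3.
Reading off the reduced rows gives x = -1, y = -3, z = -11/5.

x = -1, y = -3, z = -11/5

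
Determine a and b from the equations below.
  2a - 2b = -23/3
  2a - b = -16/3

From equation 2: b = 16/3 + 2·a.
Substitute into equation 1 and solve: a = -3/2.
Then b = 7/3.

a = -3/2, b = 7/3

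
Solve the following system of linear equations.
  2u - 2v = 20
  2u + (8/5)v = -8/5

Row-reduce the augmented matrix:
R1 ← R1 / (2).
R2 ← R2 − 2·R1.
R2 ← R2 / (18/5).
R1 ← R1 + 1·R2.
Reading off the reduced rows gives u = 4, v = -6.

u = 4, v = -6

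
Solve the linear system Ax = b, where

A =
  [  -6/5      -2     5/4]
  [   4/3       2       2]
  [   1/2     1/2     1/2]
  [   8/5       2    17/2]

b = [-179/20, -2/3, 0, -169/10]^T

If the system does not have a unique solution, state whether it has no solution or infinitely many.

no solution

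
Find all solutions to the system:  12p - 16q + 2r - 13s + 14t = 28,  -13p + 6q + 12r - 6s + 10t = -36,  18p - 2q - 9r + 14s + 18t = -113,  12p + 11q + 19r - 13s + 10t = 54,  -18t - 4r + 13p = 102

Row-reduce the augmented matrix:
R1 ← R1 / (12).
R2 ← R2 + 13·R1.
R3 ← R3 − 18·R1.
R4 ← R4 − 12·R1.
R5 ← R5 − 13·R1.
R2 ← R2 / (-34/3).
R1 ← R1 + 4/3·R2.
R3 ← R3 − 22·R2.
R4 ← R4 − 27·R2.
R5 ← R5 − 52/3·R2.
R3 ← R3 / (31/2).
R1 ← R1 + 3/2·R3.
R2 ← R2 + 5/4·R3.
R4 ← R4 − 203/4·R3.
R5 ← R5 − 31/2·R3.
R4 ← R4 / (-62999/2108).
R1 ← R1 − 789/1054·R4.
R2 ← R2 − 2803/2108·R4.
R3 ← R3 + 373/1054·R4.
R5 ← R5 + 379/34·R4.
R5 ← R5 / (-340376/62999).
R1 ← R1 − 17914/62999·R5.
R2 ← R2 + 170910/62999·R5.
R3 ← R3 − 256622/62999·R5.
R4 ← R4 − 198522/62999·R5.
Reading off the reduced rows gives p = 2, q = 1, r = -1, s = -6, t = -4.

p = 2, q = 1, r = -1, s = -6, t = -4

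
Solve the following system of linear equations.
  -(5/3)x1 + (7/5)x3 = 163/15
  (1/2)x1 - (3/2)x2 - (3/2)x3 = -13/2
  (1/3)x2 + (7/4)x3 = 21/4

x1 = -4, x2 = 0, x3 = 3

Row-reduce the augmented matrix:
R1 ← R1 / (-5/3).
R2 ← R2 − 1/2·R1.
R2 ← R2 / (-3/2).
R3 ← R3 − 1/3·R2.
R3 ← R3 / (151/100).
R1 ← R1 + 21/25·R3.
R2 ← R2 − 18/25·R3.
Reading off the reduced rows gives x1 = -4, x2 = 0, x3 = 3.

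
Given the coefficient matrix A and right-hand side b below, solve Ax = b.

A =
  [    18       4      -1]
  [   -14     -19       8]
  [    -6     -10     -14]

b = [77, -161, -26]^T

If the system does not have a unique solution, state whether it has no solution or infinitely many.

x_1 = 3, x_2 = 5, x_3 = -3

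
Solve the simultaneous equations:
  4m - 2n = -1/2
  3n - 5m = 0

m = -3/4, n = -5/4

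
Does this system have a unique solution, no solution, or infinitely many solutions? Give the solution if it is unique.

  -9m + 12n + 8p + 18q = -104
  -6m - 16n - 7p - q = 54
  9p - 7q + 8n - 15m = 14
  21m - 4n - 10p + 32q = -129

no solution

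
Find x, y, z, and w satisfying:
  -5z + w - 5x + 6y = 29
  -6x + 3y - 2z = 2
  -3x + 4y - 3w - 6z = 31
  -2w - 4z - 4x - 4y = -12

x = 3, y = 4, z = -4, w = 0

Row-reduce the augmented matrix:
R1 ← R1 / (-5).
R2 ← R2 + 6·R1.
R3 ← R3 + 3·R1.
R4 ← R4 + 4·R1.
R2 ← R2 / (-21/5).
R1 ← R1 + 6/5·R2.
R3 ← R3 − 2/5·R2.
R4 ← R4 + 44/5·R2.
R3 ← R3 / (-55/21).
R1 ← R1 + 1/7·R3.
R2 ← R2 + 20/21·R3.
R4 ← R4 + 176/21·R3.
R4 ← R4 / (58/5).
R1 ← R1 − 19/55·R4.
R2 ← R2 − 18/11·R4.
R3 ← R3 − 78/55·R4.
Reading off the reduced rows gives x = 3, y = 4, z = -4, w = 0.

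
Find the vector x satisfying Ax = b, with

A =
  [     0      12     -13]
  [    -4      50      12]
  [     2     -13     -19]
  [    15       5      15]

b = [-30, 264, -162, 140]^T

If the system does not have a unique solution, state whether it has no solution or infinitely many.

x_1 = 2, x_2 = 4, x_3 = 6

Row-reduce the augmented matrix:
Swap R1 and R2.
R1 ← R1 / (-4).
R3 ← R3 − 2·R1.
R4 ← R4 − 15·R1.
R2 ← R2 / (12).
R1 ← R1 + 25/2·R2.
R3 ← R3 − 12·R2.
R4 ← R4 − 385/2·R2.
Swap R3 and R4.
R3 ← R3 / (6445/24).
R1 ← R1 + 397/24·R3.
R2 ← R2 + 13/12·R3.
R4 reduces to 0 = 0, so the extra equation is consistent.
Reading off the reduced rows gives x_1 = 2, x_2 = 4, x_3 = 6.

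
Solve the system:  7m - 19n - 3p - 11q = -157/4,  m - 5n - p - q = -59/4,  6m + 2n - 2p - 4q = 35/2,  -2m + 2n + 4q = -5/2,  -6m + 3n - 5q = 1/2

Row-reduce the augmented matrix:
R1 ← R1 / (7).
R2 ← R2 − 1·R1.
R3 ← R3 − 6·R1.
R4 ← R4 + 2·R1.
R5 ← R5 + 6·R1.
R2 ← R2 / (-16/7).
R1 ← R1 + 19/7·R2.
R3 ← R3 − 128/7·R2.
R4 ← R4 + 24/7·R2.
R5 ← R5 + 93/7·R2.
R3 ← R3 / (-4).
R1 ← R1 − 1/4·R3.
R2 ← R2 − 1/4·R3.
R5 ← R5 − 3/4·R3.
Swap R4 and R5.
R4 ← R4 / (-127/8).
R1 ← R1 + 13/8·R4.
R2 ← R2 − 3/8·R4.
R3 ← R3 + 5/2·R4.
R5 reduces to 0 = 0, so the extra equation is consistent.
Reading off the reduced rows gives m = 9/4, n = 3, p = 3, q = -1.

m = 9/4, n = 3, p = 3, q = -1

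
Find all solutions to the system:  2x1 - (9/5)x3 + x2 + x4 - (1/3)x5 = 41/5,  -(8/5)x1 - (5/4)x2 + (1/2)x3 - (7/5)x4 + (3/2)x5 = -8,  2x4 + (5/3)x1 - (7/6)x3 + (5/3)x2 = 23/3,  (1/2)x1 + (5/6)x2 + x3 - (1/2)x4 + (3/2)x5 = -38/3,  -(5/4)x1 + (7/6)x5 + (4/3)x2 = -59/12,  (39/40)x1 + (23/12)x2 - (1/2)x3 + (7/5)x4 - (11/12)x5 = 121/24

Row-reduce:
R1 ← R1 / (2).
R2 ← R2 + 8/5·R1.
R3 ← R3 − 5/3·R1.
R4 ← R4 − 1/2·R1.
R5 ← R5 + 5/4·R1.
R6 ← R6 − 39/40·R1.
R2 ← R2 / (-9/20).
R1 ← R1 − 1/2·R2.
R3 ← R3 − 5/6·R2.
R4 ← R4 − 7/12·R2.
R5 ← R5 − 47/24·R2.
R6 ← R6 − 343/240·R2.
R3 ← R3 / (-38/27).
R1 ← R1 + 35/18·R3.
R2 ← R2 − 94/45·R3.
R4 ← R4 − 25/108·R3.
R5 ← R5 + 5633/1080·R3.
R6 ← R6 + 5633/2160·R3.
R4 ← R4 / (-1385/912).
R1 ← R1 + 37/152·R4.
R2 ← R2 − 269/190·R4.
R3 ← R3 + 3/76·R4.
R5 ← R5 + 19991/9120·R4.
R6 ← R6 + 19991/18240·R4.
R5 ← R5 / (-347737/41550).
R1 ← R1 + 12104/4155·R5.
R2 ← R2 − 30614/6925·R5.
R3 ← R3 + 7952/4155·R5.
R4 ← R4 + 9859/4155·R5.
R6 ← R6 + 347737/83100·R5.
Row 6 reduces to 0 = -1/2, a contradiction. The system is inconsistent.

no solution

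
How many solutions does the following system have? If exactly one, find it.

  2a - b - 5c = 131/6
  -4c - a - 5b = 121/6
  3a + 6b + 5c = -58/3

Row-reduce the augmented matrix:
R1 ← R1 / (2).
R2 ← R2 + 1·R1.
R3 ← R3 − 3·R1.
R2 ← R2 / (-11/2).
R1 ← R1 + 1/2·R2.
R3 ← R3 − 15/2·R2.
R3 ← R3 / (40/11).
R1 ← R1 + 21/11·R3.
R2 ← R2 − 13/11·R3.
Reading off the reduced rows gives a = 3, b = -5/2, c = -8/3.

a = 3, b = -5/2, c = -8/3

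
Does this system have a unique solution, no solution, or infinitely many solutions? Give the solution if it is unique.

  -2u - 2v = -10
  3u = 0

u = 0, v = 5

Row-reduce the augmented matrix:
R1 ← R1 / (-2).
R2 ← R2 − 3·R1.
R2 ← R2 / (-3).
R1 ← R1 − 1·R2.
Reading off the reduced rows gives u = 0, v = 5.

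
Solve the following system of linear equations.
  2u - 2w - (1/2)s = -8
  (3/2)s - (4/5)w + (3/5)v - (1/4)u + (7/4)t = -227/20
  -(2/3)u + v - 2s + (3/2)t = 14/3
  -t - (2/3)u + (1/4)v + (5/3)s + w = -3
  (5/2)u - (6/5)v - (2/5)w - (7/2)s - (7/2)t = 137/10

no solution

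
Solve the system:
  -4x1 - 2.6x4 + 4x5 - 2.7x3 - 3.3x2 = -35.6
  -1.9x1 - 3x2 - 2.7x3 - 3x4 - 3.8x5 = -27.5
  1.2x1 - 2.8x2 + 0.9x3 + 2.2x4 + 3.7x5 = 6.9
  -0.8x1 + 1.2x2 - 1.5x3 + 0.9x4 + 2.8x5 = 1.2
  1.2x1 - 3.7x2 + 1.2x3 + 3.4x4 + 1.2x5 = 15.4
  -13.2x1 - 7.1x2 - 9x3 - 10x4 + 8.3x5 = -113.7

x1 = 1, x2 = 2, x3 = 2, x4 = 6, x5 = -1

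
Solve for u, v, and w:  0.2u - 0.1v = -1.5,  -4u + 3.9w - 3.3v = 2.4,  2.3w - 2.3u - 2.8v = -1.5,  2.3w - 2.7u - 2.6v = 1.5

Row-reduce the augmented matrix:
R1 ← R1 / (1/5).
R2 ← R2 + 4·R1.
R3 ← R3 + 23/10·R1.
R4 ← R4 + 27/10·R1.
R2 ← R2 / (-53/10).
R1 ← R1 + 1/2·R2.
R3 ← R3 + 79/20·R2.
R4 ← R4 + 79/20·R2.
R3 ← R3 / (-643/1060).
R1 ← R1 + 39/106·R3.
R2 ← R2 + 39/53·R3.
R4 ← R4 + 643/1060·R3.
R4 reduces to 0 = 0, so the extra equation is consistent.
Reading off the reduced rows gives u = -6, v = 3, w = -3.

u = -6, v = 3, w = -3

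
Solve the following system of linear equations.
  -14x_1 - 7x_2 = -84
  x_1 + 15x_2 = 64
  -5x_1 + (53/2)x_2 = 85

Row-reduce:
R1 ← R1 / (-14).
R2 ← R2 − 1·R1.
R3 ← R3 + 5·R1.
R2 ← R2 / (29/2).
R1 ← R1 − 1/2·R2.
R3 ← R3 − 29·R2.
Row 3 reduces to 0 = -1, a contradiction. The system is inconsistent.

no solution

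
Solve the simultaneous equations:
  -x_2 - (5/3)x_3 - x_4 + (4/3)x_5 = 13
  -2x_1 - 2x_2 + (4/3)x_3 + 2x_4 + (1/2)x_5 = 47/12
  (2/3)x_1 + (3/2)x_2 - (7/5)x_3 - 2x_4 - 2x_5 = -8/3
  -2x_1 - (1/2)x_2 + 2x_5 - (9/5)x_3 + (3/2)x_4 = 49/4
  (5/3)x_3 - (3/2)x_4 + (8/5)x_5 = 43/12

x_1 = -5/2, x_2 = -3, x_3 = -5/2, x_4 = -5/2, x_5 = 5/2

Row-reduce the augmented matrix:
Swap R1 and R2.
R1 ← R1 / (-2).
R3 ← R3 − 2/3·R1.
R4 ← R4 + 2·R1.
R2 ← R2 / (-1).
R1 ← R1 − 1·R2.
R3 ← R3 − 5/6·R2.
R4 ← R4 − 3/2·R2.
R3 ← R3 / (-211/90).
R1 ← R1 + 7/3·R3.
R2 ← R2 − 5/3·R3.
R4 ← R4 + 169/30·R3.
R5 ← R5 − 5/3·R3.
R4 ← R4 / (1353/422).
R1 ← R1 − 33/211·R4.
R2 ← R2 + 114/211·R4.
R3 ← R3 − 195/211·R4.
R5 ← R5 + 1283/422·R4.
R5 ← R5 / (122807/20295).
R1 ← R1 − 761/492·R5.
R2 ← R2 + 435/451·R5.
R3 ← R3 + 1625/1353·R5.
R4 ← R4 − 6628/4059·R5.
Reading off the reduced rows gives x_1 = -5/2, x_2 = -3, x_3 = -5/2, x_4 = -5/2, x_5 = 5/2.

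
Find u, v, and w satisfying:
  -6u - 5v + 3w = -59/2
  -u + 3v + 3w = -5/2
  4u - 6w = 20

Row-reduce the augmented matrix:
R1 ← R1 / (-6).
R2 ← R2 + 1·R1.
R3 ← R3 − 4·R1.
R2 ← R2 / (23/6).
R1 ← R1 − 5/6·R2.
R3 ← R3 + 10/3·R2.
R3 ← R3 / (-42/23).
R1 ← R1 + 24/23·R3.
R2 ← R2 − 15/23·R3.
Reading off the reduced rows gives u = 3, v = 3/2, w = -4/3.

u = 3, v = 3/2, w = -4/3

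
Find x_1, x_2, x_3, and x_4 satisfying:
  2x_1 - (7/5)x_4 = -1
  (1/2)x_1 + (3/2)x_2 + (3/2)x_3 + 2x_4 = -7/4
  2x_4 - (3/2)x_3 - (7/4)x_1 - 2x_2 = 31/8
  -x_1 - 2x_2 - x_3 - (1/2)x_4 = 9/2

Row-reduce the augmented matrix:
R1 ← R1 / (2).
R2 ← R2 − 1/2·R1.
R3 ← R3 + 7/4·R1.
R4 ← R4 + 1·R1.
R2 ← R2 / (3/2).
R3 ← R3 + 2·R2.
R4 ← R4 + 2·R2.
R3 ← R3 / (1/2).
R2 ← R2 − 1·R3.
R4 ← R4 − 1·R3.
R4 ← R4 / (-353/60).
R1 ← R1 + 7/10·R4.
R2 ← R2 + 25/4·R4.
R3 ← R3 − 469/60·R4.
Reading off the reduced rows gives x_1 = -1/2, x_2 = -3, x_3 = 2, x_4 = 0.

x_1 = -1/2, x_2 = -3, x_3 = 2, x_4 = 0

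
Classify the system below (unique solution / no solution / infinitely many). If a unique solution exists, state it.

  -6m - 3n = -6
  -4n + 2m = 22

m = 3, n = -4

Row-reduce the augmented matrix:
R1 ← R1 / (-6).
R2 ← R2 − 2·R1.
R2 ← R2 / (-5).
R1 ← R1 − 1/2·R2.
Reading off the reduced rows gives m = 3, n = -4.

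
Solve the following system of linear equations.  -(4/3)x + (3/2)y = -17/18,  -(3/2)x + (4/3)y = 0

Row-reduce the augmented matrix:
R1 ← R1 / (-4/3).
R2 ← R2 + 3/2·R1.
R2 ← R2 / (-17/48).
R1 ← R1 + 9/8·R2.
Reading off the reduced rows gives x = -8/3, y = -3.

x = -8/3, y = -3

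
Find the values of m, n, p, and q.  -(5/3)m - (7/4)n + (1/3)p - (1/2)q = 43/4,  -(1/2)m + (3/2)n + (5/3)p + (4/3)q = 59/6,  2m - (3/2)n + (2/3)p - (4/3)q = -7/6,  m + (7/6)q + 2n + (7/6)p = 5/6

m = -2, n = -5, p = 5, q = 6

Row-reduce the augmented matrix:
R1 ← R1 / (-5/3).
R2 ← R2 + 1/2·R1.
R3 ← R3 − 2·R1.
R4 ← R4 − 1·R1.
R2 ← R2 / (81/40).
R1 ← R1 − 21/20·R2.
R3 ← R3 + 18/5·R2.
R4 ← R4 − 19/20·R2.
R3 ← R3 / (104/27).
R1 ← R1 + 82/81·R3.
R2 ← R2 − 188/243·R3.
R4 ← R4 − 307/486·R3.
R4 ← R4 / (311/5616).
R1 ← R1 + 133/468·R4.
R2 ← R2 − 415/702·R4.
R3 ← R3 − 19/104·R4.
Reading off the reduced rows gives m = -2, n = -5, p = 5, q = 6.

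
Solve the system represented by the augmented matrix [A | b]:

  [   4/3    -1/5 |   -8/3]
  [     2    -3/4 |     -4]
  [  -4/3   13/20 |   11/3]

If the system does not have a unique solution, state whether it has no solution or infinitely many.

Row-reduce:
R1 ← R1 / (4/3).
R2 ← R2 − 2·R1.
R3 ← R3 + 4/3·R1.
R2 ← R2 / (-9/20).
R1 ← R1 + 3/20·R2.
R3 ← R3 − 9/20·R2.
Row 3 reduces to 0 = 1, a contradiction. The system is inconsistent.

no solution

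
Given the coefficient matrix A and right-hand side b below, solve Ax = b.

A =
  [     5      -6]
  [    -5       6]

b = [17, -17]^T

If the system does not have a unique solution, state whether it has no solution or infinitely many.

Row-reduce:
R1 ← R1 / (5).
R2 ← R2 + 5·R1.
Rank is 1 with 2 unknowns, leaving x_2 free.

infinitely many solutions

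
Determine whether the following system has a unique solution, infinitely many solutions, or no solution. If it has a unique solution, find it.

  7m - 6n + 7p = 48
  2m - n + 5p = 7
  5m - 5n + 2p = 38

no solution

Row-reduce:
R1 ← R1 / (7).
R2 ← R2 − 2·R1.
R3 ← R3 − 5·R1.
R2 ← R2 / (5/7).
R1 ← R1 + 6/7·R2.
R3 ← R3 + 5/7·R2.
Row 3 reduces to 0 = -3, a contradiction. The system is inconsistent.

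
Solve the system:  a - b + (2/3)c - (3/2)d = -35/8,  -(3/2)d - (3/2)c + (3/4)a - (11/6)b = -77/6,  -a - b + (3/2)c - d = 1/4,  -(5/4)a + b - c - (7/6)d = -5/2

a = -1/2, b = 5/2, c = 3, d = 9/4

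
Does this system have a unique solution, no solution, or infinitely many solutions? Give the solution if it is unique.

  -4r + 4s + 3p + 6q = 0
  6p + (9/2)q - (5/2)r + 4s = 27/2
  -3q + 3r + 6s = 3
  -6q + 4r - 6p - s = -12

infinitely many solutions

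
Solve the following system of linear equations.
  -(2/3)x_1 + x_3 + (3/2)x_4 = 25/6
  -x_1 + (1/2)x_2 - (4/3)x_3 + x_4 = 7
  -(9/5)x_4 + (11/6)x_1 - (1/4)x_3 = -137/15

infinitely many solutions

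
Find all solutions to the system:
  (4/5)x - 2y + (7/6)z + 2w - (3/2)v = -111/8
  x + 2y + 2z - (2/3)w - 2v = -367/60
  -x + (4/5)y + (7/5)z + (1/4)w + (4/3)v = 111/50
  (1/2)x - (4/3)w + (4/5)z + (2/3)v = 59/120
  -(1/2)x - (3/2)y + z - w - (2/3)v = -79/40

Row-reduce the augmented matrix:
R1 ← R1 / (4/5).
R2 ← R2 − 1·R1.
R3 ← R3 + 1·R1.
R4 ← R4 − 1/2·R1.
R5 ← R5 + 1/2·R1.
R2 ← R2 / (9/2).
R1 ← R1 + 5/2·R2.
R3 ← R3 + 17/10·R2.
R4 ← R4 − 5/4·R2.
R5 ← R5 + 11/4·R2.
R3 ← R3 / (827/270).
R1 ← R1 − 95/54·R3.
R2 ← R2 − 13/108·R3.
R4 ← R4 + 43/540·R3.
R5 ← R5 − 445/216·R3.
R4 ← R4 / (-165067/99240).
R1 ← R1 + 1505/9924·R4.
R2 ← R2 + 15179/19848·R4.
R3 ← R3 − 839/1654·R4.
R5 ← R5 + 108379/39696·R4.
R5 ← R5 / (-651927/165067).
R1 ← R1 + 124100/70743·R5.
R2 ← R2 + 371960/495201·R5.
R3 ← R3 − 49995/165067·R5.
R4 ← R4 + 161124/165067·R5.
Reading off the reduced rows gives x = -11/4, y = 7/5, z = -9/4, w = -2, v = 3/2.

x = -11/4, y = 7/5, z = -9/4, w = -2, v = 3/2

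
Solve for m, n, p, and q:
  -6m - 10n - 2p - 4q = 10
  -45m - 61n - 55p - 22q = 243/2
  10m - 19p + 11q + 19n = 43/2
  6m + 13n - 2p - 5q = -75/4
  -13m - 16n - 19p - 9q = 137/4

Row-reduce the augmented matrix:
R1 ← R1 / (-6).
R2 ← R2 + 45·R1.
R3 ← R3 − 10·R1.
R4 ← R4 − 6·R1.
R5 ← R5 + 13·R1.
R2 ← R2 / (14).
R1 ← R1 − 5/3·R2.
R3 ← R3 − 7/3·R2.
R4 ← R4 − 3·R2.
R5 ← R5 − 17/3·R2.
R3 ← R3 / (-47/3).
R1 ← R1 − 107/21·R3.
R2 ← R2 + 20/7·R3.
R4 ← R4 − 32/7·R3.
R5 ← R5 − 32/21·R3.
R4 ← R4 / (-3237/329).
R1 ← R1 − 227/329·R4.
R2 ← R2 − 8/329·R4.
R3 ← R3 + 9/47·R4.
R5 ← R5 + 1079/329·R4.
R5 reduces to 0 = 0, so the extra equation is consistent.
Reading off the reduced rows gives m = 2, n = -9/4, p = -7/4, q = 1.

m = 2, n = -9/4, p = -7/4, q = 1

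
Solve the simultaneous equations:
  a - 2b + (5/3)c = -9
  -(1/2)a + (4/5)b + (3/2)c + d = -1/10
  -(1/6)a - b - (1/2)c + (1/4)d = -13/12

infinitely many solutions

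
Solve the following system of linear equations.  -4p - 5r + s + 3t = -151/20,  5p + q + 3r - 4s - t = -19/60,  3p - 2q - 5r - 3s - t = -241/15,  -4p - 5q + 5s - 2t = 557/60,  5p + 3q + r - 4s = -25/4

p = -3/4, q = -2/3, r = 5/2, s = 3/4, t = 2/5

Row-reduce the augmented matrix:
R1 ← R1 / (-4).
R2 ← R2 − 5·R1.
R3 ← R3 − 3·R1.
R4 ← R4 + 4·R1.
R5 ← R5 − 5·R1.
R3 ← R3 + 2·R2.
R4 ← R4 + 5·R2.
R5 ← R5 − 3·R2.
R3 ← R3 / (-61/4).
R1 ← R1 − 5/4·R3.
R2 ← R2 + 13/4·R3.
R4 ← R4 + 45/4·R3.
R5 ← R5 − 9/2·R3.
R4 ← R4 / (-246/61).
R1 ← R1 + 54/61·R4.
R2 ← R2 + 67/61·R4.
R3 ← R3 − 31/61·R4.
R5 ← R5 − 196/61·R4.
R5 ← R5 / (61/123).
R1 ← R1 + 42/41·R5.
R2 ← R2 − 35/123·R5.
R3 ← R3 − 4/123·R5.
R4 ← R4 + 115/123·R5.
Reading off the reduced rows gives p = -3/4, q = -2/3, r = 5/2, s = 3/4, t = 2/5.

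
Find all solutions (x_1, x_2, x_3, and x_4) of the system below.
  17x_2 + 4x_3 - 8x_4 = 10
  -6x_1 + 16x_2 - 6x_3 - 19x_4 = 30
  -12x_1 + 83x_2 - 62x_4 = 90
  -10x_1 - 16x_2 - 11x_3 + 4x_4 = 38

infinitely many solutions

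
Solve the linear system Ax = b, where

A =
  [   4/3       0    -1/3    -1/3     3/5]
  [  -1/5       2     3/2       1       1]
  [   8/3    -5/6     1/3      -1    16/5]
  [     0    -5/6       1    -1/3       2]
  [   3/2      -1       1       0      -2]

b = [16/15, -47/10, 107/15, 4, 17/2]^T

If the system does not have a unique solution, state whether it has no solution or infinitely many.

no solution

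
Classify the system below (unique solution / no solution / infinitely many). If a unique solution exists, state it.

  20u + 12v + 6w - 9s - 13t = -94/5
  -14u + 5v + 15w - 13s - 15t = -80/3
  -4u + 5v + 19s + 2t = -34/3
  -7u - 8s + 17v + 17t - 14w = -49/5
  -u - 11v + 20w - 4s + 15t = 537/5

u = 1, v = -7/5, w = 7/3, s = -1/3, t = 3

Row-reduce the augmented matrix:
R1 ← R1 / (20).
R2 ← R2 + 14·R1.
R3 ← R3 + 4·R1.
R4 ← R4 + 7·R1.
R5 ← R5 + 1·R1.
R2 ← R2 / (67/5).
R1 ← R1 − 3/5·R2.
R3 ← R3 − 37/5·R2.
R4 ← R4 − 106/5·R2.
R5 ← R5 + 52/5·R2.
R3 ← R3 / (-630/67).
R1 ← R1 + 75/134·R3.
R2 ← R2 − 96/67·R3.
R4 ← R4 + 5665/134·R3.
R5 ← R5 − 4717/134·R3.
R4 ← R4 / (-53357/504).
R1 ← R1 + 209/168·R4.
R2 ← R2 − 589/210·R4.
R3 ← R3 + 3733/1260·R4.
R5 ← R5 − 213853/2520·R4.
R5 ← R5 / (2025632/53357).
R1 ← R1 + 13354/53357·R5.
R2 ← R2 + 1907/53357·R5.
R3 ← R3 + 62319/53357·R5.
R4 ← R4 − 3307/53357·R5.
Reading off the reduced rows gives u = 1, v = -7/5, w = 7/3, s = -1/3, t = 3.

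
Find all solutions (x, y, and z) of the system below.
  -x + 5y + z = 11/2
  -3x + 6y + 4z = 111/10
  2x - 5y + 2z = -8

Row-reduce the augmented matrix:
R1 ← R1 / (-1).
R2 ← R2 + 3·R1.
R3 ← R3 − 2·R1.
R2 ← R2 / (-9).
R1 ← R1 + 5·R2.
R3 ← R3 − 5·R2.
R3 ← R3 / (41/9).
R1 ← R1 + 14/9·R3.
R2 ← R2 + 1/9·R3.
Reading off the reduced rows gives x = -5/2, y = 3/5, z = 0.

x = -5/2, y = 3/5, z = 0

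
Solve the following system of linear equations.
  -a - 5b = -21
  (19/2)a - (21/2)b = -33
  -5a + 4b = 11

no solution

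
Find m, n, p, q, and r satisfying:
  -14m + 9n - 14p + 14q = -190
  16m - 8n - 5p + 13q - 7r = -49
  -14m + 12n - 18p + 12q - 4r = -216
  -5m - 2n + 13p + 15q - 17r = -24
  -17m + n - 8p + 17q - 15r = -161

m = 1, n = -4, p = 5, q = -5, r = 1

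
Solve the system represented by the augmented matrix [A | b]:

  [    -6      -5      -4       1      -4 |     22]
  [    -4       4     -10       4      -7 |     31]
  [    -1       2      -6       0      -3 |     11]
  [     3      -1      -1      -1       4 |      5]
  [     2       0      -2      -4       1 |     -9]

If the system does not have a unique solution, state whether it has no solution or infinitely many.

infinitely many solutions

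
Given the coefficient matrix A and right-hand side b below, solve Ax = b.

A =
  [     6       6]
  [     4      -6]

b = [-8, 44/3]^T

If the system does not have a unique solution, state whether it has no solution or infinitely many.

x_1 = 2/3, x_2 = -2

Row-reduce the augmented matrix:
R1 ← R1 / (6).
R2 ← R2 − 4·R1.
R2 ← R2 / (-10).
R1 ← R1 − 1·R2.
Reading off the reduced rows gives x_1 = 2/3, x_2 = -2.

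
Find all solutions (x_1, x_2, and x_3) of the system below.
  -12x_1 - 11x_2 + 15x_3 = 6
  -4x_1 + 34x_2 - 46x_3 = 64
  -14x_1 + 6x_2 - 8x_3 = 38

infinitely many solutions

Row-reduce:
R1 ← R1 / (-12).
R2 ← R2 + 4·R1.
R3 ← R3 + 14·R1.
R2 ← R2 / (113/3).
R1 ← R1 − 11/12·R2.
R3 ← R3 − 113/6·R2.
Rank is 2 with 3 unknowns, leaving x_3 free.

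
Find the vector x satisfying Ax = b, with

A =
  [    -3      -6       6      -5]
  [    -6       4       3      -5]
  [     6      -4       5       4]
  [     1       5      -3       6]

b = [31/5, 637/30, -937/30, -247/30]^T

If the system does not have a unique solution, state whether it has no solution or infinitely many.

Row-reduce the augmented matrix:
R1 ← R1 / (-3).
R2 ← R2 + 6·R1.
R3 ← R3 − 6·R1.
R4 ← R4 − 1·R1.
R2 ← R2 / (16).
R1 ← R1 − 2·R2.
R3 ← R3 + 16·R2.
R4 ← R4 − 3·R2.
R3 ← R3 / (8).
R1 ← R1 + 7/8·R3.
R2 ← R2 + 9/16·R3.
R4 ← R4 − 11/16·R3.
R4 ← R4 / (1337/384).
R1 ← R1 − 179/192·R4.
R2 ← R2 − 31/128·R4.
R3 ← R3 + 1/8·R4.
Reading off the reduced rows gives x_1 = -12/5, x_2 = 1/3, x_3 = -3/2, x_4 = -2.

x_1 = -12/5, x_2 = 1/3, x_3 = -3/2, x_4 = -2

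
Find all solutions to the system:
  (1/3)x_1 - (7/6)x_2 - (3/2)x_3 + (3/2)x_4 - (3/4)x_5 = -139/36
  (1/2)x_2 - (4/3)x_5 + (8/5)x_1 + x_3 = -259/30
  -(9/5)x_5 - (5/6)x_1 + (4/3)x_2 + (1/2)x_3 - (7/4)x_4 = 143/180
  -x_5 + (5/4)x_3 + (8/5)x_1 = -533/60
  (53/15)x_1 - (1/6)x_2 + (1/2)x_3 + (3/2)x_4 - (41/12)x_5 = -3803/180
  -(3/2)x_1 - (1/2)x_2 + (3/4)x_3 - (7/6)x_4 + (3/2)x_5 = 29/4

x_1 = -4/3, x_2 = 1, x_3 = -3, x_4 = -3, x_5 = 3

Row-reduce the augmented matrix:
R1 ← R1 / (1/3).
R2 ← R2 − 8/5·R1.
R3 ← R3 + 5/6·R1.
R4 ← R4 − 8/5·R1.
R5 ← R5 − 53/15·R1.
R6 ← R6 + 3/2·R1.
R2 ← R2 / (61/10).
R1 ← R1 + 7/2·R2.
R3 ← R3 + 19/12·R2.
R4 ← R4 − 28/5·R2.
R5 ← R5 − 61/5·R2.
R6 ← R6 + 23/4·R2.
R3 ← R3 / (-821/732).
R1 ← R1 − 25/122·R3.
R2 ← R2 − 82/61·R3.
R4 ← R4 − 225/244·R3.
R6 ← R6 − 211/122·R3.
R4 ← R4 / (-396/821).
R1 ← R1 − 645/1642·R4.
R2 ← R2 + 840/821·R4.
R3 ← R3 + 96/821·R4.
R6 ← R6 + 9865/9852·R4.
Swap R5 and R6.
R5 ← R5 / (-175337/570240).
R1 ← R1 + 20005/6336·R5.
R2 ← R2 − 1889/1980·R5.
R3 ← R3 − 3209/990·R5.
R4 ← R4 − 39775/9504·R5.
R6 reduces to 0 = 0, so the extra equation is consistent.
Reading off the reduced rows gives x_1 = -4/3, x_2 = 1, x_3 = -3, x_4 = -3, x_5 = 3.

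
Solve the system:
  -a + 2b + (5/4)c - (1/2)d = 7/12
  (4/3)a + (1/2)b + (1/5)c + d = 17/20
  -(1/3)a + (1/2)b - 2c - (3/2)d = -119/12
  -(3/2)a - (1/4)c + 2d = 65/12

Row-reduce the augmented matrix:
R1 ← R1 / (-1).
R2 ← R2 − 4/3·R1.
R3 ← R3 + 1/3·R1.
R4 ← R4 + 3/2·R1.
R2 ← R2 / (19/6).
R1 ← R1 + 2·R2.
R3 ← R3 + 1/6·R2.
R4 ← R4 + 3·R2.
R3 ← R3 / (-881/380).
R1 ← R1 + 27/380·R3.
R2 ← R2 − 56/95·R3.
R4 ← R4 + 271/760·R3.
R4 ← R4 / (11517/3524).
R1 ← R1 − 1323/1762·R4.
R2 ← R2 + 202/881·R4.
R3 ← R3 − 500/881·R4.
Reading off the reduced rows gives a = -1, b = -3/2, c = 3, d = 7/3.

a = -1, b = -3/2, c = 3, d = 7/3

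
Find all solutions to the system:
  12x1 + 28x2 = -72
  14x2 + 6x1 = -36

infinitely many solutions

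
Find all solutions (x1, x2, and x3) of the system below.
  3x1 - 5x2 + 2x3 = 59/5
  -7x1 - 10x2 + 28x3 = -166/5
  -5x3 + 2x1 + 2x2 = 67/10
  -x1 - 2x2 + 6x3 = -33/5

Row-reduce the augmented matrix:
R1 ← R1 / (3).
R2 ← R2 + 7·R1.
R3 ← R3 − 2·R1.
R4 ← R4 + 1·R1.
R2 ← R2 / (-65/3).
R1 ← R1 + 5/3·R2.
R3 ← R3 − 16/3·R2.
R4 ← R4 + 11/3·R2.
R3 ← R3 / (111/65).
R1 ← R1 + 24/13·R3.
R2 ← R2 + 98/65·R3.
R4 ← R4 − 74/65·R3.
R4 reduces to 0 = 0, so the extra equation is consistent.
Reading off the reduced rows gives x1 = 8/5, x2 = -2, x3 = -3/2.

x1 = 8/5, x2 = -2, x3 = -3/2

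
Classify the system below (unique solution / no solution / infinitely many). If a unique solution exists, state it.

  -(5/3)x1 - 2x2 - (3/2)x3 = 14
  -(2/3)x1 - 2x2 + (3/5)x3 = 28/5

infinitely many solutions

Row-reduce:
R1 ← R1 / (-5/3).
R2 ← R2 + 2/3·R1.
R2 ← R2 / (-6/5).
R1 ← R1 − 6/5·R2.
Rank is 2 with 3 unknowns, leaving x3 free.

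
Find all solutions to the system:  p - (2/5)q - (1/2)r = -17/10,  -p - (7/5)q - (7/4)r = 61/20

Row-reduce:
R2 ← R2 + 1·R1.
R2 ← R2 / (-9/5).
R1 ← R1 + 2/5·R2.
Rank is 2 with 3 unknowns, leaving r free.

infinitely many solutions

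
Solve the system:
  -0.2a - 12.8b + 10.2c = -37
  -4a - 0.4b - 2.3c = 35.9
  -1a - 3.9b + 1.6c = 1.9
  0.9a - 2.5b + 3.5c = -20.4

a = -6, b = -1, c = -5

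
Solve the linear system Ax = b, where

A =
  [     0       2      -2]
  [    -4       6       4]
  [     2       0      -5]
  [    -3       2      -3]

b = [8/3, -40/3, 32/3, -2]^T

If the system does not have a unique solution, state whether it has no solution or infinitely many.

x_1 = 2, x_2 = 0, x_3 = -4/3

Row-reduce the augmented matrix:
Swap R1 and R2.
R1 ← R1 / (-4).
R3 ← R3 − 2·R1.
R4 ← R4 + 3·R1.
R2 ← R2 / (2).
R1 ← R1 + 3/2·R2.
R3 ← R3 − 3·R2.
R4 ← R4 + 5/2·R2.
Swap R3 and R4.
R3 ← R3 / (-17/2).
R1 ← R1 + 5/2·R3.
R2 ← R2 + 1·R3.
R4 reduces to 0 = 0, so the extra equation is consistent.
Reading off the reduced rows gives x_1 = 2, x_2 = 0, x_3 = -4/3.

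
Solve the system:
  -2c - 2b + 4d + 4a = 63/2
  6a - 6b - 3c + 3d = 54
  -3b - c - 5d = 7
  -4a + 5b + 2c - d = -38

no solution

Row-reduce:
R1 ← R1 / (4).
R2 ← R2 − 6·R1.
R4 ← R4 + 4·R1.
R2 ← R2 / (-3).
R1 ← R1 + 1/2·R2.
R3 ← R3 + 3·R2.
R4 ← R4 − 3·R2.
R3 ← R3 / (-1).
R1 ← R1 + 1/2·R3.
Row 4 reduces to 0 = 1/4, a contradiction. The system is inconsistent.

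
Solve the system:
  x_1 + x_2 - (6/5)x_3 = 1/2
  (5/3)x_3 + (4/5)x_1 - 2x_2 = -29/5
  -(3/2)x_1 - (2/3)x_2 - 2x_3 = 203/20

Row-reduce the augmented matrix:
R2 ← R2 − 4/5·R1.
R3 ← R3 + 3/2·R1.
R2 ← R2 / (-14/5).
R1 ← R1 − 1·R2.
R3 ← R3 − 5/6·R2.
R3 ← R3 / (-3803/1260).
R1 ← R1 + 11/42·R3.
R2 ← R2 + 197/210·R3.
Reading off the reduced rows gives x_1 = -5/2, x_2 = -3/5, x_3 = -3.

x_1 = -5/2, x_2 = -3/5, x_3 = -3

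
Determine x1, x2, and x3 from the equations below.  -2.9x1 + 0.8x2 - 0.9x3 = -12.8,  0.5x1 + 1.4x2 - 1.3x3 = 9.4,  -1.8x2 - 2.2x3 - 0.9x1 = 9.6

Row-reduce the augmented matrix:
R1 ← R1 / (-29/10).
R2 ← R2 − 1/2·R1.
R3 ← R3 + 9/10·R1.
R2 ← R2 / (223/145).
R1 ← R1 + 8/29·R2.
R3 ← R3 + 297/145·R2.
R3 ← R3 / (-1721/446).
R1 ← R1 − 11/223·R3.
R2 ← R2 + 211/223·R3.
Reading off the reduced rows gives x1 = 6, x2 = -1, x3 = -6.

x1 = 6, x2 = -1, x3 = -6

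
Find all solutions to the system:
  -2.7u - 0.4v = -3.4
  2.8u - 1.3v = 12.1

u = 2, v = -5

Row-reduce the augmented matrix:
R1 ← R1 / (-27/10).
R2 ← R2 − 14/5·R1.
R2 ← R2 / (-463/270).
R1 ← R1 − 4/27·R2.
Reading off the reduced rows gives u = 2, v = -5.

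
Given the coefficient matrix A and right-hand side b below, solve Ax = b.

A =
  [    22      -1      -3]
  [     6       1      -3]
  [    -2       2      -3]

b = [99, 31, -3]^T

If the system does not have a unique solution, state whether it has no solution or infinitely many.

Row-reduce:
R1 ← R1 / (22).
R2 ← R2 − 6·R1.
R3 ← R3 + 2·R1.
R2 ← R2 / (14/11).
R1 ← R1 + 1/22·R2.
R3 ← R3 − 21/11·R2.
Rank is 2 with 3 unknowns, leaving x_3 free.

infinitely many solutions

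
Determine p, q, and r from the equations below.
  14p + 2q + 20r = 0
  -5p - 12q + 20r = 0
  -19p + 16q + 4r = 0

p = 0, q = 0, r = 0

Row-reduce the augmented matrix:
R1 ← R1 / (14).
R2 ← R2 + 5·R1.
R3 ← R3 + 19·R1.
R2 ← R2 / (-79/7).
R1 ← R1 − 1/7·R2.
R3 ← R3 − 131/7·R2.
R3 ← R3 / (6016/79).
R1 ← R1 − 140/79·R3.
R2 ← R2 + 190/79·R3.
Reading off the reduced rows gives p = 0, q = 0, r = 0.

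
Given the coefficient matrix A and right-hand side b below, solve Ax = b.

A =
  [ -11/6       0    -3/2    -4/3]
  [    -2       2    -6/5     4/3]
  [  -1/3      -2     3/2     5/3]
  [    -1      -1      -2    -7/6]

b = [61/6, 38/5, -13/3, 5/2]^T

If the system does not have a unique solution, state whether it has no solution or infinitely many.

x_1 = -5, x_2 = 2, x_3 = 2, x_4 = -3

Row-reduce the augmented matrix:
R1 ← R1 / (-11/6).
R2 ← R2 + 2·R1.
R3 ← R3 + 1/3·R1.
R4 ← R4 + 1·R1.
R2 ← R2 / (2).
R3 ← R3 + 2·R2.
R4 ← R4 + 1·R2.
R3 ← R3 / (243/110).
R1 ← R1 − 9/11·R3.
R2 ← R2 − 12/55·R3.
R4 ← R4 + 53/55·R3.
R4 ← R4 / (4379/1458).
R1 ← R1 + 82/81·R4.
R2 ← R2 − 226/243·R4.
R3 ← R3 − 1550/729·R4.
Reading off the reduced rows gives x_1 = -5, x_2 = 2, x_3 = 2, x_4 = -3.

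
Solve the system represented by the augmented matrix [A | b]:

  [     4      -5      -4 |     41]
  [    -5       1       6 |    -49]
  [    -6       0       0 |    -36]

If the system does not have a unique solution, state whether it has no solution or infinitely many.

Row-reduce the augmented matrix:
R1 ← R1 / (4).
R2 ← R2 + 5·R1.
R3 ← R3 + 6·R1.
R2 ← R2 / (-21/4).
R1 ← R1 + 5/4·R2.
R3 ← R3 + 15/2·R2.
R3 ← R3 / (-52/7).
R1 ← R1 + 26/21·R3.
R2 ← R2 + 4/21·R3.
Reading off the reduced rows gives x_1 = 6, x_2 = -1, x_3 = -3.

x_1 = 6, x_2 = -1, x_3 = -3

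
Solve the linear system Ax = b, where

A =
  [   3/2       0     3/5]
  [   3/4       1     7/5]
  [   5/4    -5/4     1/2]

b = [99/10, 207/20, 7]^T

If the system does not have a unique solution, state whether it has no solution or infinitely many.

x_1 = 5, x_2 = 1, x_3 = 4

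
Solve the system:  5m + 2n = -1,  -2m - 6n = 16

Row-reduce the augmented matrix:
R1 ← R1 / (5).
R2 ← R2 + 2·R1.
R2 ← R2 / (-26/5).
R1 ← R1 − 2/5·R2.
Reading off the reduced rows gives m = 1, n = -3.

m = 1, n = -3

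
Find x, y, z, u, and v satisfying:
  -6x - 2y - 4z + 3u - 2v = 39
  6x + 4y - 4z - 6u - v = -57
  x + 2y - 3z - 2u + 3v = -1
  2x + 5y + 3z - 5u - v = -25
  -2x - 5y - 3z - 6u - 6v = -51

Row-reduce the augmented matrix:
R1 ← R1 / (-6).
R2 ← R2 − 6·R1.
R3 ← R3 − 1·R1.
R4 ← R4 − 2·R1.
R5 ← R5 + 2·R1.
R2 ← R2 / (2).
R1 ← R1 − 1/3·R2.
R3 ← R3 − 5/3·R2.
R4 ← R4 − 13/3·R2.
R5 ← R5 + 13/3·R2.
R3 ← R3 / (3).
R1 ← R1 − 2·R3.
R2 ← R2 + 4·R3.
R4 ← R4 − 19·R3.
R5 ← R5 + 19·R3.
R4 ← R4 / (-23/6).
R1 ← R1 + 2/3·R4.
R2 ← R2 + 1/6·R4.
R3 ← R3 − 1/3·R4.
R5 ← R5 + 43/6·R4.
R5 ← R5 / (5039/69).
R1 ← R1 − 103/46·R5.
R2 ← R2 − 911/138·R5.
R3 ← R3 + 97/138·R5.
R4 ← R4 − 502/69·R5.
Reading off the reduced rows gives x = -6, y = 3, z = 0, u = 5, v = 3.

x = -6, y = 3, z = 0, u = 5, v = 3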